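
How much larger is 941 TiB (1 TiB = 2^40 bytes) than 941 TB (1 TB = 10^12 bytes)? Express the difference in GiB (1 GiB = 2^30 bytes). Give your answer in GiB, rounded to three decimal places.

941 TiB = 941 × 1,099,511,627,776 = 1,034,640,441,737,216 bytes
941 TB = 941 × 1,000,000,000,000 = 941,000,000,000,000 bytes
difference = 93,640,441,737,216 bytes
93,640,441,737,216 / 1,073,741,824 = 87,209.457 GiB

87,209.457 GiB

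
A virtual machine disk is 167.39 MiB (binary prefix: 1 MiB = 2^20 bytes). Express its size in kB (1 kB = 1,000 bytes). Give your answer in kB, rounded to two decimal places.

175,521.14 kB

167.39 MiB = 167.39 × 2^20 bytes = 175,521,136.64 bytes
1 kB = 1,000 bytes
175,521,136.64 / 1,000 = 175,521.14 kB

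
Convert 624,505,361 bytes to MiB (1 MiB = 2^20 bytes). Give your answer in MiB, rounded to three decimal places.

624,505,361 bytes given.
1 MiB = 1,048,576 bytes
624,505,361 / 1,048,576 = 595.575 MiB

595.575 MiB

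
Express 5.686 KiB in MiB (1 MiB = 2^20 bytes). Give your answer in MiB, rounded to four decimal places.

0.0056 MiB

5.686 KiB = 5.686 × 2^10 bytes = 5,822.464 bytes
1 MiB = 2^20 bytes = 1,048,576 bytes
5,822.464 / 1,048,576 = 0.0056 MiB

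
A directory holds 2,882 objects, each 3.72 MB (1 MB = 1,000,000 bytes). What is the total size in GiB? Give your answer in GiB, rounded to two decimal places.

9.98 GiB

Total = 2,882 × 3.72 MB = 10721.04 MB
= 10721.04 × 1,000,000 bytes = 10,721,040,000 bytes
1 GiB = 1,073,741,824 bytes
10,721,040,000 / 1,073,741,824 = 9.98 GiB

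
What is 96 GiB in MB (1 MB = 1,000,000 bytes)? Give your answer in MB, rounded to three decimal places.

96 GiB × 1,073,741,824 bytes/GiB = 103,079,215,104 bytes
1 MB = 10^6 bytes = 1,000,000 bytes
103,079,215,104 / 1,000,000 = 103,079.215 MB

103,079.215 MB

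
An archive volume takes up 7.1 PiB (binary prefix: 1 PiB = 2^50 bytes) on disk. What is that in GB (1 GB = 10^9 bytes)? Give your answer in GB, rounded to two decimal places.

7.1 PiB × 1,125,899,906,842,624 bytes/PiB = 7,993,889,338,582,630.4 bytes
1 GB = 1,000,000,000 bytes
7,993,889,338,582,630.4 / 1,000,000,000 = 7,993,889.34 GB

7,993,889.34 GB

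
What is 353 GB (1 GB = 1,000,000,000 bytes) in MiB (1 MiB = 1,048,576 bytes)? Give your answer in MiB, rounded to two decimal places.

336,647.03 MiB

353 GB = 353 × 10^9 bytes = 353,000,000,000 bytes
1 MiB = 1,048,576 bytes
353,000,000,000 / 1,048,576 = 336,647.03 MiB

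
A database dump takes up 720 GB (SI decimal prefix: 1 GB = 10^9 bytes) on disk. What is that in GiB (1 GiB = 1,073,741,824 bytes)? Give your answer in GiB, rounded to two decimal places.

720 GB × 1,000,000,000 bytes/GB = 720,000,000,000 bytes
1 GiB = 2^30 bytes = 1,073,741,824 bytes
720,000,000,000 / 1,073,741,824 = 670.55 GiB

670.55 GiB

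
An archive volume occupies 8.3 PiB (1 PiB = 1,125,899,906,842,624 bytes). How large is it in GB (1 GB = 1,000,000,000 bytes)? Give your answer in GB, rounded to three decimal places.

9,344,969.227 GB

8.3 PiB = 8.3 × 2^50 bytes = 9,344,969,226,793,779.2 bytes
1 GB = 10^9 bytes = 1,000,000,000 bytes
9,344,969,226,793,779.2 / 1,000,000,000 = 9,344,969.227 GB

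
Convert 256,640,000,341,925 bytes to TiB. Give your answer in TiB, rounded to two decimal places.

233.41 TiB

256,640,000,341,925 bytes given.
1 TiB = 2^40 bytes = 1,099,511,627,776 bytes
256,640,000,341,925 / 1,099,511,627,776 = 233.41 TiB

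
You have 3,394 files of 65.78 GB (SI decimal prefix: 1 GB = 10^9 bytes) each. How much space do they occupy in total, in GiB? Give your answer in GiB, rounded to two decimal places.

207,924.58 GiB

Total = 3,394 × 65.78 GB = 223257.32 GB
= 223257.32 × 1,000,000,000 bytes = 223,257,320,000,000 bytes
1 GiB = 1,073,741,824 bytes
223,257,320,000,000 / 1,073,741,824 = 207,924.58 GiB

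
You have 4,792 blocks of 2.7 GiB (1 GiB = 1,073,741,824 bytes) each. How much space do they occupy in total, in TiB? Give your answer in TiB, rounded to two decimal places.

Total = 4,792 × 2.7 GiB = 12938.4 GiB
= 12938.4 × 1,073,741,824 bytes = 13,892,501,215,641.6 bytes
1 TiB = 1,099,511,627,776 bytes
13,892,501,215,641.6 / 1,099,511,627,776 = 12.64 TiB

12.64 TiB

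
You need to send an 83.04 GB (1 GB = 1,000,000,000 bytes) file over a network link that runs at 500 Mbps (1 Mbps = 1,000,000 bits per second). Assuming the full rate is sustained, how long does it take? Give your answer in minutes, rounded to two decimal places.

83.04 GB = 83,040,000,000 bytes = 664,320,000,000 bits
500 Mbps = 500,000,000 bits/s
time = 664,320,000,000 / 500,000,000 = 1,328.640 s
1,328.640 s / 60 = 22.14 minutes

22.14 minutes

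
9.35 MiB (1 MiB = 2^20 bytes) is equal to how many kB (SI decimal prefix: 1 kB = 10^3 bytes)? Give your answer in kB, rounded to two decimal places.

9.35 MiB × 1,048,576 bytes/MiB = 9,804,185.6 bytes
1 kB = 10^3 bytes = 1,000 bytes
9,804,185.6 / 1,000 = 9,804.19 kB

9,804.19 kB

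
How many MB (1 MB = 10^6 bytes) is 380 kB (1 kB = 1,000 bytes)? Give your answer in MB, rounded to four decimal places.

0.3800 MB

380 kB = 380 × 10^3 bytes = 380,000 bytes
1 MB = 1,000,000 bytes
380,000 / 1,000,000 = 0.3800 MB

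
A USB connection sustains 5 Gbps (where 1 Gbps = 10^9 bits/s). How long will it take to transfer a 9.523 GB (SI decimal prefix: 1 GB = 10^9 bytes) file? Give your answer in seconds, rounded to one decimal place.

9.523 GB = 9,523,000,000 bytes = 76,184,000,000 bits
5 Gbps = 5,000,000,000 bits/s
time = 76,184,000,000 / 5,000,000,000 = 15.2 s

15.2 seconds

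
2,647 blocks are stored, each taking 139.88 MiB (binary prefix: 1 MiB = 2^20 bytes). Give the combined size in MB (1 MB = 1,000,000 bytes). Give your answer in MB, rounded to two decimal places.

388,248.22 MB

Total = 2,647 × 139.88 MiB = 370262.36 MiB
= 370262.36 × 1,048,576 bytes = 388,248,224,399.36 bytes
1 MB = 1,000,000 bytes
388,248,224,399.36 / 1,000,000 = 388,248.22 MB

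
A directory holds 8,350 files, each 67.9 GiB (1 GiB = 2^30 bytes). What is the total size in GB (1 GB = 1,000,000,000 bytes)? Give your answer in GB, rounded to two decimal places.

Total = 8,350 × 67.9 GiB = 566,965 GiB
= 566,965 × 1,073,741,824 bytes = 608,774,033,244,160 bytes
1 GB = 1,000,000,000 bytes
608,774,033,244,160 / 1,000,000,000 = 608,774.03 GB

608,774.03 GB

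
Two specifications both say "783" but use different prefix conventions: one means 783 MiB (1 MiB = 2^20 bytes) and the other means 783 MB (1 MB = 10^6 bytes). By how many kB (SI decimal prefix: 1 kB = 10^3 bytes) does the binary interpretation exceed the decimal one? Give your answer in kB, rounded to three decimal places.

783 MiB = 783 × 1,048,576 = 821,035,008 bytes
783 MB = 783 × 1,000,000 = 783,000,000 bytes
difference = 38,035,008 bytes
38,035,008 / 1,000 = 38,035.008 kB

38,035.008 kB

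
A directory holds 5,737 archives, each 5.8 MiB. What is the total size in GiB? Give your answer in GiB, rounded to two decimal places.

Total = 5,737 × 5.8 MiB = 33274.6 MiB
= 33274.6 × 1,048,576 bytes = 34,890,946,969.6 bytes
1 GiB = 1,073,741,824 bytes
34,890,946,969.6 / 1,073,741,824 = 32.49 GiB

32.49 GiB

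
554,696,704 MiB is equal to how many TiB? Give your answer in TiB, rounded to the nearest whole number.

529 TiB

554,696,704 MiB = 554,696,704 × 2^20 bytes = 581,641,651,093,504 bytes
1 TiB = 1,099,511,627,776 bytes
581,641,651,093,504 / 1,099,511,627,776 = 529 TiB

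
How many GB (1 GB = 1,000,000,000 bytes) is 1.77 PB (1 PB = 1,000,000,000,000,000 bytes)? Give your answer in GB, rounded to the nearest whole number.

1.77 PB = 1.77 × 10^15 bytes = 1,770,000,000,000,000 bytes
1 GB = 10^9 bytes = 1,000,000,000 bytes
1,770,000,000,000,000 / 1,000,000,000 = 1,770,000 GB

1,770,000 GB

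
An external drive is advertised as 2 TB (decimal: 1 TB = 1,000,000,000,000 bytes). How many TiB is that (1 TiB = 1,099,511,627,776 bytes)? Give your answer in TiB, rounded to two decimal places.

1.82 TiB

2 TB × 1,000,000,000,000 bytes/TB = 2,000,000,000,000 bytes
1 TiB = 2^40 bytes = 1,099,511,627,776 bytes
2,000,000,000,000 / 1,099,511,627,776 = 1.82 TiB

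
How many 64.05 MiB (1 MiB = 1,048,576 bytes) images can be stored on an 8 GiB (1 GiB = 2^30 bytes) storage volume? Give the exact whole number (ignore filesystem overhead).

Capacity: 8 GiB = 8,589,934,592 bytes
Per item: 64.05 MiB = 67,161,292.8 bytes
⌊8,589,934,592 / 67,161,292.8⌋ = 127

127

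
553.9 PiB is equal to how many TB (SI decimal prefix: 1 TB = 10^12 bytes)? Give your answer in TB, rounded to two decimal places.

553.9 PiB × 1,125,899,906,842,624 bytes/PiB = 623,635,958,400,129,433.6 bytes
1 TB = 10^12 bytes = 1,000,000,000,000 bytes
623,635,958,400,129,433.6 / 1,000,000,000,000 = 623,635.96 TB

623,635.96 TB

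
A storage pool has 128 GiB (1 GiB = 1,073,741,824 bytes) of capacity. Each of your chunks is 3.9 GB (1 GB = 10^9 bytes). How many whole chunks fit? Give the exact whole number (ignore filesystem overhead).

35

Capacity: 128 GiB = 137,438,953,472 bytes
Per item: 3.9 GB = 3,900,000,000 bytes
⌊137,438,953,472 / 3,900,000,000⌋ = 35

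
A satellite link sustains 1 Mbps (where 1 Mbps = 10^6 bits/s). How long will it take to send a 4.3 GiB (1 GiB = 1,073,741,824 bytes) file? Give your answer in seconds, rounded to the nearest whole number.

36,937 seconds

4.3 GiB = 4,617,089,843.2 bytes = 36,936,718,745.6 bits
1 Mbps = 1,000,000 bits/s
time = 36,936,718,745.6 / 1,000,000 = 36,937 s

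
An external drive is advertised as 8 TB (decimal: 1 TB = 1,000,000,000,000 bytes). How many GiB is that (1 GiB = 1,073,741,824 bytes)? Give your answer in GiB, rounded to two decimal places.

7,450.58 GiB

8 TB = 8 × 10^12 bytes = 8,000,000,000,000 bytes
1 GiB = 2^30 bytes = 1,073,741,824 bytes
8,000,000,000,000 / 1,073,741,824 = 7,450.58 GiB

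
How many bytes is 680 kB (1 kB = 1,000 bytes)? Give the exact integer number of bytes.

680,000 bytes

680 × 1,000 = 680,000 bytes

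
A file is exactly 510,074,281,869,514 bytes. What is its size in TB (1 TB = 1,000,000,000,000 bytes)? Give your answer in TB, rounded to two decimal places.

510,074,281,869,514 bytes given.
1 TB = 10^12 bytes = 1,000,000,000,000 bytes
510,074,281,869,514 / 1,000,000,000,000 = 510.07 TB

510.07 TB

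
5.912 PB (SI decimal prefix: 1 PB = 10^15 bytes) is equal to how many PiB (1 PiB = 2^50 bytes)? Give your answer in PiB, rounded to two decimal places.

5.912 PB = 5.912 × 10^15 bytes = 5,912,000,000,000,000 bytes
1 PiB = 2^50 bytes = 1,125,899,906,842,624 bytes
5,912,000,000,000,000 / 1,125,899,906,842,624 = 5.25 PiB

5.25 PiB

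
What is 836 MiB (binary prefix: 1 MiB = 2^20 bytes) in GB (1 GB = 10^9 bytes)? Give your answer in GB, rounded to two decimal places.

836 MiB = 836 × 2^20 bytes = 876,609,536 bytes
1 GB = 1,000,000,000 bytes
876,609,536 / 1,000,000,000 = 0.88 GB

0.88 GB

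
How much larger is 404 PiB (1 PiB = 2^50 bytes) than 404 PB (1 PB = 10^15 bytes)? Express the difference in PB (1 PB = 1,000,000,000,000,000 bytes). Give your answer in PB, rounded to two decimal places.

50.86 PB

404 PiB = 404 × 1,125,899,906,842,624 = 454,863,562,364,420,096 bytes
404 PB = 404 × 1,000,000,000,000,000 = 404,000,000,000,000,000 bytes
difference = 50,863,562,364,420,096 bytes
50,863,562,364,420,096 / 1,000,000,000,000,000 = 50.86 PB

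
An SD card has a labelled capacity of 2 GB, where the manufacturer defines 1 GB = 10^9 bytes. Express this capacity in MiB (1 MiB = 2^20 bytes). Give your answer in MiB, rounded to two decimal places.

1,907.35 MiB

2 GB = 2 × 10^9 bytes = 2,000,000,000 bytes
1 MiB = 1,048,576 bytes
2,000,000,000 / 1,048,576 = 1,907.35 MiB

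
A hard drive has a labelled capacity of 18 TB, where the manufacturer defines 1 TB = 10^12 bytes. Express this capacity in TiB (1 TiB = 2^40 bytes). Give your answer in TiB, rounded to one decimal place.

16.4 TiB

18 TB = 18 × 10^12 bytes = 18,000,000,000,000 bytes
1 TiB = 2^40 bytes = 1,099,511,627,776 bytes
18,000,000,000,000 / 1,099,511,627,776 = 16.4 TiB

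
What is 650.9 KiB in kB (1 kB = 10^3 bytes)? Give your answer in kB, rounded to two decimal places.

666.52 kB

650.9 KiB × 1,024 bytes/KiB = 666,521.6 bytes
1 kB = 10^3 bytes = 1,000 bytes
666,521.6 / 1,000 = 666.52 kB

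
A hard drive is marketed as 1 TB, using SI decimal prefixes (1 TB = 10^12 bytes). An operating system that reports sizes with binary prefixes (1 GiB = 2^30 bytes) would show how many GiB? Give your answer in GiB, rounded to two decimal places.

931.32 GiB

1 TB = 1 × 10^12 bytes = 1,000,000,000,000 bytes
1 GiB = 2^30 bytes = 1,073,741,824 bytes
1,000,000,000,000 / 1,073,741,824 = 931.32 GiB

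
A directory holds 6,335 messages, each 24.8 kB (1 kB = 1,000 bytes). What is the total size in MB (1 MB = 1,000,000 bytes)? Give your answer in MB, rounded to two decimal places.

Total = 6,335 × 24.8 kB = 157,108 kB
= 157,108 × 1,000 bytes = 157,108,000 bytes
1 MB = 1,000,000 bytes
157,108,000 / 1,000,000 = 157.11 MB

157.11 MB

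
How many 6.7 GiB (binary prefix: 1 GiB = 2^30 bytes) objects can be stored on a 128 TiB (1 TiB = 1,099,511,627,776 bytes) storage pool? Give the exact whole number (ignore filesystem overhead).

19,562

Capacity: 128 TiB = 140,737,488,355,328 bytes
Per item: 6.7 GiB = 7,194,070,220.8 bytes
⌊140,737,488,355,328 / 7,194,070,220.8⌋ = 19,562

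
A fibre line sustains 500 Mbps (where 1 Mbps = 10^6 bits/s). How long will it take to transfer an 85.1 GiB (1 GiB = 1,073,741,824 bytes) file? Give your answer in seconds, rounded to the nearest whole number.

1,462 seconds

85.1 GiB = 91,375,429,222.4 bytes = 731,003,433,779.2 bits
500 Mbps = 500,000,000 bits/s
time = 731,003,433,779.2 / 500,000,000 = 1,462 s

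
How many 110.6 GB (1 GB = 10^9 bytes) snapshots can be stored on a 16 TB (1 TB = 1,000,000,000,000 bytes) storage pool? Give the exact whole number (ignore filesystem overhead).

144

Capacity: 16 TB = 16,000,000,000,000 bytes
Per item: 110.6 GB = 110,600,000,000 bytes
⌊16,000,000,000,000 / 110,600,000,000⌋ = 144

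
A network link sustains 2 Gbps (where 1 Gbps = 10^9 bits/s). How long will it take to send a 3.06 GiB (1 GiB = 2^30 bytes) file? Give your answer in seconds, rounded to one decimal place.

13.1 seconds

3.06 GiB = 3,285,649,981.44 bytes = 26,285,199,851.52 bits
2 Gbps = 2,000,000,000 bits/s
time = 26,285,199,851.52 / 2,000,000,000 = 13.1 s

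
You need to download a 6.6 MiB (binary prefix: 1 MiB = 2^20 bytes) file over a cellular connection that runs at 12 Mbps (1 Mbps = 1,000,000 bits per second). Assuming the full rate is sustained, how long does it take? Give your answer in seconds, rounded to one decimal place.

4.6 seconds

6.6 MiB = 6,920,601.6 bytes = 55,364,812.8 bits
12 Mbps = 12,000,000 bits/s
time = 55,364,812.8 / 12,000,000 = 4.6 s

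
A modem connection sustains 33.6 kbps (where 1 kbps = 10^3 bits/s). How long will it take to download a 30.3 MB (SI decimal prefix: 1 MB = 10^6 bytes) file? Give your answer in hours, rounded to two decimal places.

30.3 MB = 30,300,000 bytes = 242,400,000 bits
33.6 kbps = 33,600 bits/s
time = 242,400,000 / 33,600 = 7,214.2857 s
7,214.2857 s / 3600 = 2.00 hours

2.00 hours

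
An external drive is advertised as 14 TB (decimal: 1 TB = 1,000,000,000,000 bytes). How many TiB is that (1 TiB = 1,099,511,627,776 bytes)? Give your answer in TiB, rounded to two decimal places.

12.73 TiB

14 TB = 14 × 10^12 bytes = 14,000,000,000,000 bytes
1 TiB = 2^40 bytes = 1,099,511,627,776 bytes
14,000,000,000,000 / 1,099,511,627,776 = 12.73 TiB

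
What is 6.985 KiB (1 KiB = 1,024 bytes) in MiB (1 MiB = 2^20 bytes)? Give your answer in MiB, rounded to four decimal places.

6.985 KiB = 6.985 × 2^10 bytes = 7,152.64 bytes
1 MiB = 1,048,576 bytes
7,152.64 / 1,048,576 = 0.0068 MiB

0.0068 MiB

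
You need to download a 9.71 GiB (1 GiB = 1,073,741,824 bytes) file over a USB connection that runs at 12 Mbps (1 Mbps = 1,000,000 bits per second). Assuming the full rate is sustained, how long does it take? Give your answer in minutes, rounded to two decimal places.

9.71 GiB = 10,426,033,111.04 bytes = 83,408,264,888.32 bits
12 Mbps = 12,000,000 bits/s
time = 83,408,264,888.32 / 12,000,000 = 6,950.689 s
6,950.689 s / 60 = 115.84 minutes

115.84 minutes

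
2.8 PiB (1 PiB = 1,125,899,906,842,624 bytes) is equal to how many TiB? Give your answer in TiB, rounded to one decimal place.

2,867.2 TiB

2.8 PiB = 2.8 × 2^50 bytes = 3,152,519,739,159,347.2 bytes
1 TiB = 2^40 bytes = 1,099,511,627,776 bytes
3,152,519,739,159,347.2 / 1,099,511,627,776 = 2,867.2 TiB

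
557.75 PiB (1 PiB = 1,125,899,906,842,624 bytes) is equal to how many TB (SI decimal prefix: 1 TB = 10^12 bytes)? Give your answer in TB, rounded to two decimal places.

627,970.67 TB

557.75 PiB = 557.75 × 2^50 bytes = 627,970,673,041,473,536 bytes
1 TB = 1,000,000,000,000 bytes
627,970,673,041,473,536 / 1,000,000,000,000 = 627,970.67 TB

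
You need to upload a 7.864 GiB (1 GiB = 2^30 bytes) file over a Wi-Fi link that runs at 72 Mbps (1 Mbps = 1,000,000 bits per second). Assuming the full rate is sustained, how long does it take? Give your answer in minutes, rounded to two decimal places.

15.64 minutes

7.864 GiB = 8,443,905,703.936 bytes = 67,551,245,631.488 bits
72 Mbps = 72,000,000 bits/s
time = 67,551,245,631.488 / 72,000,000 = 938.212 s
938.212 s / 60 = 15.64 minutes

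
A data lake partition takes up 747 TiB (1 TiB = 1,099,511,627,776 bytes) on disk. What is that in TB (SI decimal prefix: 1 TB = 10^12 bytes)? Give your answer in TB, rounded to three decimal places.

821.335 TB

747 TiB = 747 × 2^40 bytes = 821,335,185,948,672 bytes
1 TB = 1,000,000,000,000 bytes
821,335,185,948,672 / 1,000,000,000,000 = 821.335 TB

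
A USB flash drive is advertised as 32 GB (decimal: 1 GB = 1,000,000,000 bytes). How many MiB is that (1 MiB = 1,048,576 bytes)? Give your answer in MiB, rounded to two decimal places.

30,517.58 MiB

32 GB × 1,000,000,000 bytes/GB = 32,000,000,000 bytes
1 MiB = 2^20 bytes = 1,048,576 bytes
32,000,000,000 / 1,048,576 = 30,517.58 MiB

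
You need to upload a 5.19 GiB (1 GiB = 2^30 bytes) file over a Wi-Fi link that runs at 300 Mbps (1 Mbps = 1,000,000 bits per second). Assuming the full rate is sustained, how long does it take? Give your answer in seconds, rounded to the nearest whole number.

149 seconds

5.19 GiB = 5,572,720,066.56 bytes = 44,581,760,532.48 bits
300 Mbps = 300,000,000 bits/s
time = 44,581,760,532.48 / 300,000,000 = 149 s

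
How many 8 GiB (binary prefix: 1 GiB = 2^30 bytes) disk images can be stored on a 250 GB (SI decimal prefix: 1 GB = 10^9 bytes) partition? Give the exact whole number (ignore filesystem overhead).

Capacity: 250 GB = 250,000,000,000 bytes
Per item: 8 GiB = 8,589,934,592 bytes
⌊250,000,000,000 / 8,589,934,592⌋ = 29

29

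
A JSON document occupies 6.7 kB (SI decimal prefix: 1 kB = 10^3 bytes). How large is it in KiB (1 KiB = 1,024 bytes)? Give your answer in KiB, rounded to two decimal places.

6.7 kB × 1,000 bytes/kB = 6,700 bytes
1 KiB = 2^10 bytes = 1,024 bytes
6,700 / 1,024 = 6.54 KiB

6.54 KiB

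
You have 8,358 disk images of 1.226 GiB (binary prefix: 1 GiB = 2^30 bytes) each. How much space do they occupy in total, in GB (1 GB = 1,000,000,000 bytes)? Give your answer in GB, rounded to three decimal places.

11,002.534 GB

Total = 8,358 × 1.226 GiB = 10246.908 GiB
= 10246.908 × 1,073,741,824 bytes = 11,002,533,686,280.192 bytes
1 GB = 1,000,000,000 bytes
11,002,533,686,280.192 / 1,000,000,000 = 11,002.534 GB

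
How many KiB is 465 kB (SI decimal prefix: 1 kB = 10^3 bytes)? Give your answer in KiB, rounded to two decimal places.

454.10 KiB

465 kB × 1,000 bytes/kB = 465,000 bytes
1 KiB = 2^10 bytes = 1,024 bytes
465,000 / 1,024 = 454.10 KiB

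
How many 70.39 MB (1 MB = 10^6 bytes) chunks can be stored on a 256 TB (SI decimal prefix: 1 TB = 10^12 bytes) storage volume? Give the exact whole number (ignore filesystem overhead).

3,636,880

Capacity: 256 TB = 256,000,000,000,000 bytes
Per item: 70.39 MB = 70,390,000 bytes
⌊256,000,000,000,000 / 70,390,000⌋ = 3,636,880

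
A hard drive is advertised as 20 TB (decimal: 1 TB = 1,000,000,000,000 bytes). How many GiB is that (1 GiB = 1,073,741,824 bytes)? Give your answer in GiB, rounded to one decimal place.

20 TB = 20 × 10^12 bytes = 20,000,000,000,000 bytes
1 GiB = 2^30 bytes = 1,073,741,824 bytes
20,000,000,000,000 / 1,073,741,824 = 18,626.5 GiB

18,626.5 GiB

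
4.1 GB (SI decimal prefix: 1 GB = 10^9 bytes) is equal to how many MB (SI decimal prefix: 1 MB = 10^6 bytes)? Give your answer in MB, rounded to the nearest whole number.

4.1 GB = 4.1 × 10^9 bytes = 4,100,000,000 bytes
1 MB = 10^6 bytes = 1,000,000 bytes
4,100,000,000 / 1,000,000 = 4,100 MB

4,100 MB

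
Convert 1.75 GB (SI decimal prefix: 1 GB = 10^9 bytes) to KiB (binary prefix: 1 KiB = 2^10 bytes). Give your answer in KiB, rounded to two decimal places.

1.75 GB = 1.75 × 10^9 bytes = 1,750,000,000 bytes
1 KiB = 2^10 bytes = 1,024 bytes
1,750,000,000 / 1,024 = 1,708,984.38 KiB

1,708,984.38 KiB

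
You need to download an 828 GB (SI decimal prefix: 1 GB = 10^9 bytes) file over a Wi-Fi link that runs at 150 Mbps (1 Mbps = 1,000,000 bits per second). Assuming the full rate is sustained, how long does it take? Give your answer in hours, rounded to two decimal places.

12.27 hours

828 GB = 828,000,000,000 bytes = 6,624,000,000,000 bits
150 Mbps = 150,000,000 bits/s
time = 6,624,000,000,000 / 150,000,000 = 44,160.0000 s
44,160.0000 s / 3600 = 12.27 hours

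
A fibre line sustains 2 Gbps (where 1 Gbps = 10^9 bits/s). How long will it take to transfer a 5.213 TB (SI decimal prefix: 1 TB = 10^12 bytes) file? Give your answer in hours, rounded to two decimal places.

5.79 hours

5.213 TB = 5,213,000,000,000 bytes = 41,704,000,000,000 bits
2 Gbps = 2,000,000,000 bits/s
time = 41,704,000,000,000 / 2,000,000,000 = 20,852.0000 s
20,852.0000 s / 3600 = 5.79 hours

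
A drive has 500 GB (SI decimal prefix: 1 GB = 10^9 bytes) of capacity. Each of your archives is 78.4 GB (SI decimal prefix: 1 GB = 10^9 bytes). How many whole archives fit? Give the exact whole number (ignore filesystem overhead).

Capacity: 500 GB = 500,000,000,000 bytes
Per item: 78.4 GB = 78,400,000,000 bytes
⌊500,000,000,000 / 78,400,000,000⌋ = 6

6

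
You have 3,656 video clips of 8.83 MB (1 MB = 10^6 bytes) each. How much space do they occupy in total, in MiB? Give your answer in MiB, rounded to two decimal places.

Total = 3,656 × 8.83 MB = 32282.48 MB
= 32282.48 × 1,000,000 bytes = 32,282,480,000 bytes
1 MiB = 1,048,576 bytes
32,282,480,000 / 1,048,576 = 30,786.97 MiB

30,786.97 MiB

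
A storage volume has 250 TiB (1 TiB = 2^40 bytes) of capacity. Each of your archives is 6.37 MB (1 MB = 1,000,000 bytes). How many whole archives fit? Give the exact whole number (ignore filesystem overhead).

43,151,947

Capacity: 250 TiB = 274,877,906,944,000 bytes
Per item: 6.37 MB = 6,370,000 bytes
⌊274,877,906,944,000 / 6,370,000⌋ = 43,151,947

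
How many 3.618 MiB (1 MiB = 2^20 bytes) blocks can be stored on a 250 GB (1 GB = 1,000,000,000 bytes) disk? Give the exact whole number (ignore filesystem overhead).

65,897

Capacity: 250 GB = 250,000,000,000 bytes
Per item: 3.618 MiB = 3,793,747.968 bytes
⌊250,000,000,000 / 3,793,747.968⌋ = 65,897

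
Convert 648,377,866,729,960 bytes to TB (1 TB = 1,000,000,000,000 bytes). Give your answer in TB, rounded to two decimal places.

648,377,866,729,960 bytes given.
1 TB = 1,000,000,000,000 bytes
648,377,866,729,960 / 1,000,000,000,000 = 648.38 TB

648.38 TB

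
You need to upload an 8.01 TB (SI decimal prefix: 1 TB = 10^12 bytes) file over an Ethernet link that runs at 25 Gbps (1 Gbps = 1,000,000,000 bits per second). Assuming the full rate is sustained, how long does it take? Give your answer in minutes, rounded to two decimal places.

42.72 minutes

8.01 TB = 8,010,000,000,000 bytes = 64,080,000,000,000 bits
25 Gbps = 25,000,000,000 bits/s
time = 64,080,000,000,000 / 25,000,000,000 = 2,563.200 s
2,563.200 s / 60 = 42.72 minutes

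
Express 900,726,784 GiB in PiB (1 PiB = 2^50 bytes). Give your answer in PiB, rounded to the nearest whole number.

900,726,784 GiB = 900,726,784 × 2^30 bytes = 967,148,019,977,814,016 bytes
1 PiB = 2^50 bytes = 1,125,899,906,842,624 bytes
967,148,019,977,814,016 / 1,125,899,906,842,624 = 859 PiB

859 PiB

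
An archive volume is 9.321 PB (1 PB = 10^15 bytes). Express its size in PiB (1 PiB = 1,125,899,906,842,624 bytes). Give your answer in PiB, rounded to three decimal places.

9.321 PB = 9.321 × 10^15 bytes = 9,321,000,000,000,000 bytes
1 PiB = 1,125,899,906,842,624 bytes
9,321,000,000,000,000 / 1,125,899,906,842,624 = 8.279 PiB

8.279 PiB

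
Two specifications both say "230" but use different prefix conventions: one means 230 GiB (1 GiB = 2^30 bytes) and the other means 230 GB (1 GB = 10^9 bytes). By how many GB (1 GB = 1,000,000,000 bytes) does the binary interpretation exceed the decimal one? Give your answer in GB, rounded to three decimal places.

16.961 GB

230 GiB = 230 × 1,073,741,824 = 246,960,619,520 bytes
230 GB = 230 × 1,000,000,000 = 230,000,000,000 bytes
difference = 16,960,619,520 bytes
16,960,619,520 / 1,000,000,000 = 16.961 GB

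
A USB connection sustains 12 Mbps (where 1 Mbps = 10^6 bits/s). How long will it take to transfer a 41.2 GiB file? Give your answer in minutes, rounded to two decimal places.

41.2 GiB = 44,238,163,148.8 bytes = 353,905,305,190.4 bits
12 Mbps = 12,000,000 bits/s
time = 353,905,305,190.4 / 12,000,000 = 29,492.109 s
29,492.109 s / 60 = 491.54 minutes

491.54 minutes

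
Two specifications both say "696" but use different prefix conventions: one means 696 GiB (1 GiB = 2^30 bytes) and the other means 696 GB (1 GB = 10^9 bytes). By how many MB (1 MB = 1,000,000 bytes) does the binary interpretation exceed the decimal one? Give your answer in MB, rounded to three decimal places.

51,324.310 MB

696 GiB = 696 × 1,073,741,824 = 747,324,309,504 bytes
696 GB = 696 × 1,000,000,000 = 696,000,000,000 bytes
difference = 51,324,309,504 bytes
51,324,309,504 / 1,000,000 = 51,324.310 MB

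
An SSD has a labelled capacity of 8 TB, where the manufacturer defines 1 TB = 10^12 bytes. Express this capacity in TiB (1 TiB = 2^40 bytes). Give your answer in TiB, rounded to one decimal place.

7.3 TiB

8 TB × 1,000,000,000,000 bytes/TB = 8,000,000,000,000 bytes
1 TiB = 1,099,511,627,776 bytes
8,000,000,000,000 / 1,099,511,627,776 = 7.3 TiB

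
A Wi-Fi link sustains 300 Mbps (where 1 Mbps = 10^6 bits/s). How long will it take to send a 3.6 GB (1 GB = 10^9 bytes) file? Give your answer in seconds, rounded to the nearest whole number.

3.6 GB = 3,600,000,000 bytes = 28,800,000,000 bits
300 Mbps = 300,000,000 bits/s
time = 28,800,000,000 / 300,000,000 = 96 s

96 seconds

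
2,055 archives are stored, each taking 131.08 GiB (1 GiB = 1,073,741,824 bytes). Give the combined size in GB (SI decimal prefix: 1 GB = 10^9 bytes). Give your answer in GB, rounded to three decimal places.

Total = 2,055 × 131.08 GiB = 269369.4 GiB
= 269369.4 × 1,073,741,824 bytes = 289,233,190,885,785.6 bytes
1 GB = 1,000,000,000 bytes
289,233,190,885,785.6 / 1,000,000,000 = 289,233.191 GB

289,233.191 GB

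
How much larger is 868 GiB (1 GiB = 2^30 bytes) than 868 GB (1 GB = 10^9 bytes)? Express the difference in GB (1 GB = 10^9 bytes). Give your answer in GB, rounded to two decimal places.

64.01 GB

868 GiB = 868 × 1,073,741,824 = 932,007,903,232 bytes
868 GB = 868 × 1,000,000,000 = 868,000,000,000 bytes
difference = 64,007,903,232 bytes
64,007,903,232 / 1,000,000,000 = 64.01 GB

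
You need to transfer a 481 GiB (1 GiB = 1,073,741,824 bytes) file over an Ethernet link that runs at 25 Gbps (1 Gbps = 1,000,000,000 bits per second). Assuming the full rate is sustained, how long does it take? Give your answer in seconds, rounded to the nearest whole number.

481 GiB = 516,469,817,344 bytes = 4,131,758,538,752 bits
25 Gbps = 25,000,000,000 bits/s
time = 4,131,758,538,752 / 25,000,000,000 = 165 s

165 seconds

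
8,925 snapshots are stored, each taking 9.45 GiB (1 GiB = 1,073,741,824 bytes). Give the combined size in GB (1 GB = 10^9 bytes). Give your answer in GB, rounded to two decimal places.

90,560.73 GB

Total = 8,925 × 9.45 GiB = 84341.25 GiB
= 84341.25 × 1,073,741,824 bytes = 90,560,727,613,440 bytes
1 GB = 1,000,000,000 bytes
90,560,727,613,440 / 1,000,000,000 = 90,560.73 GB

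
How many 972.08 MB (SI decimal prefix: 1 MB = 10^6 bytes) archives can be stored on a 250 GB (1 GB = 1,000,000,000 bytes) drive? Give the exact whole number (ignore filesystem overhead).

257

Capacity: 250 GB = 250,000,000,000 bytes
Per item: 972.08 MB = 972,080,000 bytes
⌊250,000,000,000 / 972,080,000⌋ = 257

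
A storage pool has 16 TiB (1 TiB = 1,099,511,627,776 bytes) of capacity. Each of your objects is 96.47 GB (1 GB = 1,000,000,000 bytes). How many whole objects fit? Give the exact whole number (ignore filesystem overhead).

182

Capacity: 16 TiB = 17,592,186,044,416 bytes
Per item: 96.47 GB = 96,470,000,000 bytes
⌊17,592,186,044,416 / 96,470,000,000⌋ = 182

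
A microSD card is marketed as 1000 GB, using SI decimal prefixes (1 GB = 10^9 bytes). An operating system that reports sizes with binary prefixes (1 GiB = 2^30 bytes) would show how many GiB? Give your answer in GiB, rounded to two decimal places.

931.32 GiB

1000 GB = 1000 × 10^9 bytes = 1,000,000,000,000 bytes
1 GiB = 2^30 bytes = 1,073,741,824 bytes
1,000,000,000,000 / 1,073,741,824 = 931.32 GiB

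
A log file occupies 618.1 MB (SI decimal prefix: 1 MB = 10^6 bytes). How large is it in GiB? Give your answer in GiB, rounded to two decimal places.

0.58 GiB

618.1 MB = 618.1 × 10^6 bytes = 618,100,000 bytes
1 GiB = 2^30 bytes = 1,073,741,824 bytes
618,100,000 / 1,073,741,824 = 0.58 GiB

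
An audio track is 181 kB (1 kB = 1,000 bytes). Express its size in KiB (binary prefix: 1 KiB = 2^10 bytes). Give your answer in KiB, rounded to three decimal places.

181 kB = 181 × 10^3 bytes = 181,000 bytes
1 KiB = 1,024 bytes
181,000 / 1,024 = 176.758 KiB

176.758 KiB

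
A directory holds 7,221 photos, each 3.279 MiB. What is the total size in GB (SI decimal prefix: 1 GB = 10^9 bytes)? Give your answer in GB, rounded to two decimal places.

Total = 7,221 × 3.279 MiB = 23677.659 MiB
= 23677.659 × 1,048,576 bytes = 24,827,824,963.584 bytes
1 GB = 1,000,000,000 bytes
24,827,824,963.584 / 1,000,000,000 = 24.83 GB

24.83 GB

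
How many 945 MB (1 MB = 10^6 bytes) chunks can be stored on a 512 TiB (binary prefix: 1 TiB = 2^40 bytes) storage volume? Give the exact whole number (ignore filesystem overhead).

Capacity: 512 TiB = 562,949,953,421,312 bytes
Per item: 945 MB = 945,000,000 bytes
⌊562,949,953,421,312 / 945,000,000⌋ = 595,714

595,714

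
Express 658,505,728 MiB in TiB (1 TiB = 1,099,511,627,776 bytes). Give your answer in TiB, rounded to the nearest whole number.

658,505,728 MiB = 658,505,728 × 2^20 bytes = 690,493,302,243,328 bytes
1 TiB = 2^40 bytes = 1,099,511,627,776 bytes
690,493,302,243,328 / 1,099,511,627,776 = 628 TiB

628 TiB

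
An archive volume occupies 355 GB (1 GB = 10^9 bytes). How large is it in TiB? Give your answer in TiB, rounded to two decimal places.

355 GB = 355 × 10^9 bytes = 355,000,000,000 bytes
1 TiB = 2^40 bytes = 1,099,511,627,776 bytes
355,000,000,000 / 1,099,511,627,776 = 0.32 TiB

0.32 TiB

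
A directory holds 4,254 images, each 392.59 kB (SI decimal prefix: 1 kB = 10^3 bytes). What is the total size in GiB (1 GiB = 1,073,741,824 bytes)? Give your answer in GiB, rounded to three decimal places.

1.555 GiB

Total = 4,254 × 392.59 kB = 1670077.86 kB
= 1670077.86 × 1,000 bytes = 1,670,077,860 bytes
1 GiB = 1,073,741,824 bytes
1,670,077,860 / 1,073,741,824 = 1.555 GiB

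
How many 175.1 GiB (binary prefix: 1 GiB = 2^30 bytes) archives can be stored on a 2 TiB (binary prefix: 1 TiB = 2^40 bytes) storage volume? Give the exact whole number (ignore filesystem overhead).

11

Capacity: 2 TiB = 2,199,023,255,552 bytes
Per item: 175.1 GiB = 188,012,193,382.4 bytes
⌊2,199,023,255,552 / 188,012,193,382.4⌋ = 11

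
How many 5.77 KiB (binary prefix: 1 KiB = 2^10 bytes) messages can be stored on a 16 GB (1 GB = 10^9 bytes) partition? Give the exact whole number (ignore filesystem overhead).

2,707,972

Capacity: 16 GB = 16,000,000,000 bytes
Per item: 5.77 KiB = 5,908.48 bytes
⌊16,000,000,000 / 5,908.48⌋ = 2,707,972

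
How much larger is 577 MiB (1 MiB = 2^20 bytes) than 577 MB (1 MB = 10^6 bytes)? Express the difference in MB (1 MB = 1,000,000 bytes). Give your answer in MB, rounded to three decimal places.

28.028 MB

577 MiB = 577 × 1,048,576 = 605,028,352 bytes
577 MB = 577 × 1,000,000 = 577,000,000 bytes
difference = 28,028,352 bytes
28,028,352 / 1,000,000 = 28.028 MB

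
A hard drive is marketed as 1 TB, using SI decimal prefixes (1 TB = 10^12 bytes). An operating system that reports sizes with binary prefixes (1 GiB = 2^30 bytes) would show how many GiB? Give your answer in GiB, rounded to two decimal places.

1 TB × 1,000,000,000,000 bytes/TB = 1,000,000,000,000 bytes
1 GiB = 2^30 bytes = 1,073,741,824 bytes
1,000,000,000,000 / 1,073,741,824 = 931.32 GiB

931.32 GiB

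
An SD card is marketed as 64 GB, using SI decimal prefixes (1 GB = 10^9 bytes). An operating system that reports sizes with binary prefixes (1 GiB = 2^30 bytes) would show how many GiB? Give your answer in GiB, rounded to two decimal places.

64 GB = 64 × 10^9 bytes = 64,000,000,000 bytes
1 GiB = 1,073,741,824 bytes
64,000,000,000 / 1,073,741,824 = 59.60 GiB

59.60 GiB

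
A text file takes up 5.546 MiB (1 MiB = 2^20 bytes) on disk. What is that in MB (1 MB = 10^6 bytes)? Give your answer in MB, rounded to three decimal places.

5.546 MiB = 5.546 × 2^20 bytes = 5,815,402.496 bytes
1 MB = 1,000,000 bytes
5,815,402.496 / 1,000,000 = 5.815 MB

5.815 MB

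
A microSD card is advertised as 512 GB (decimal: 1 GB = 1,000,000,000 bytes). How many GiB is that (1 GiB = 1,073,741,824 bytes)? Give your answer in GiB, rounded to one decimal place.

476.8 GiB

512 GB = 512 × 10^9 bytes = 512,000,000,000 bytes
1 GiB = 1,073,741,824 bytes
512,000,000,000 / 1,073,741,824 = 476.8 GiB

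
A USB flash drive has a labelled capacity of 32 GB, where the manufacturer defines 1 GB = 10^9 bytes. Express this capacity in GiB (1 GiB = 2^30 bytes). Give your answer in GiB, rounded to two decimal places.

29.80 GiB

32 GB × 1,000,000,000 bytes/GB = 32,000,000,000 bytes
1 GiB = 1,073,741,824 bytes
32,000,000,000 / 1,073,741,824 = 29.80 GiB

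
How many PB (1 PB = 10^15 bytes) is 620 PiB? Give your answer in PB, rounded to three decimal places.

620 PiB = 620 × 2^50 bytes = 698,057,942,242,426,880 bytes
1 PB = 10^15 bytes = 1,000,000,000,000,000 bytes
698,057,942,242,426,880 / 1,000,000,000,000,000 = 698.058 PB

698.058 PB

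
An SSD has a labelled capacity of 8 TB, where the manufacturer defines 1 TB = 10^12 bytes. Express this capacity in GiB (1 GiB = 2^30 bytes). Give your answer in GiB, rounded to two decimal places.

7,450.58 GiB

8 TB × 1,000,000,000,000 bytes/TB = 8,000,000,000,000 bytes
1 GiB = 1,073,741,824 bytes
8,000,000,000,000 / 1,073,741,824 = 7,450.58 GiB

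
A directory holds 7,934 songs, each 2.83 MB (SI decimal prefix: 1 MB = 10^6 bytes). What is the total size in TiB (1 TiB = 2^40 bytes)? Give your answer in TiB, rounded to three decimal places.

0.020 TiB

Total = 7,934 × 2.83 MB = 22453.22 MB
= 22453.22 × 1,000,000 bytes = 22,453,220,000 bytes
1 TiB = 1,099,511,627,776 bytes
22,453,220,000 / 1,099,511,627,776 = 0.020 TiB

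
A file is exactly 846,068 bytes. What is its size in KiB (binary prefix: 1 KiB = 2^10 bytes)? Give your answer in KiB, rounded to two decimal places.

826.24 KiB

846,068 bytes given.
1 KiB = 1,024 bytes
846,068 / 1,024 = 826.24 KiB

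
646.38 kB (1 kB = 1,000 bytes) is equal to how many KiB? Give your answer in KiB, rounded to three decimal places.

631.230 KiB

646.38 kB × 1,000 bytes/kB = 646,380 bytes
1 KiB = 2^10 bytes = 1,024 bytes
646,380 / 1,024 = 631.230 KiB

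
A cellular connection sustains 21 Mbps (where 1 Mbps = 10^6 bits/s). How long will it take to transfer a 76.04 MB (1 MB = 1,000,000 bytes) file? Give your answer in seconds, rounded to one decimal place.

29.0 seconds

76.04 MB = 76,040,000 bytes = 608,320,000 bits
21 Mbps = 21,000,000 bits/s
time = 608,320,000 / 21,000,000 = 29.0 s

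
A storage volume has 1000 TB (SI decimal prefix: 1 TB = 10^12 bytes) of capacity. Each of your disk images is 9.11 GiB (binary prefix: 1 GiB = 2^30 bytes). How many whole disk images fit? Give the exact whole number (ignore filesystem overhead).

Capacity: 1000 TB = 1,000,000,000,000,000 bytes
Per item: 9.11 GiB = 9,781,788,016.64 bytes
⌊1,000,000,000,000,000 / 9,781,788,016.64⌋ = 102,230

102,230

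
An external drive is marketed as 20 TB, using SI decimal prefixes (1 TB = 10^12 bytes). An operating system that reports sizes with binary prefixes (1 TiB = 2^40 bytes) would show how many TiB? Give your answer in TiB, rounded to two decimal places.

18.19 TiB

20 TB = 20 × 10^12 bytes = 20,000,000,000,000 bytes
1 TiB = 2^40 bytes = 1,099,511,627,776 bytes
20,000,000,000,000 / 1,099,511,627,776 = 18.19 TiB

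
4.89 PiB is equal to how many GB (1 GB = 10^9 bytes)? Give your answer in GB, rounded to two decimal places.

4.89 PiB = 4.89 × 2^50 bytes = 5,505,650,544,460,431.36 bytes
1 GB = 10^9 bytes = 1,000,000,000 bytes
5,505,650,544,460,431.36 / 1,000,000,000 = 5,505,650.54 GB

5,505,650.54 GB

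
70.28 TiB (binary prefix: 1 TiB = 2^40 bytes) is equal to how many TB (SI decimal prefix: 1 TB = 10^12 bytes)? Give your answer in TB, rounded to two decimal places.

70.28 TiB × 1,099,511,627,776 bytes/TiB = 77,273,677,200,097.28 bytes
1 TB = 1,000,000,000,000 bytes
77,273,677,200,097.28 / 1,000,000,000,000 = 77.27 TB

77.27 TB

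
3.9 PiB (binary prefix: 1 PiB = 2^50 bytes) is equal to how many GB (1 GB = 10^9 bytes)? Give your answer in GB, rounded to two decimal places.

3.9 PiB × 1,125,899,906,842,624 bytes/PiB = 4,391,009,636,686,233.6 bytes
1 GB = 1,000,000,000 bytes
4,391,009,636,686,233.6 / 1,000,000,000 = 4,391,009.64 GB

4,391,009.64 GB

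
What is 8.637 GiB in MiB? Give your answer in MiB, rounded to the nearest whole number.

8.637 GiB × 1,073,741,824 bytes/GiB = 9,273,908,133.888 bytes
1 MiB = 1,048,576 bytes
9,273,908,133.888 / 1,048,576 = 8,844 MiB

8,844 MiB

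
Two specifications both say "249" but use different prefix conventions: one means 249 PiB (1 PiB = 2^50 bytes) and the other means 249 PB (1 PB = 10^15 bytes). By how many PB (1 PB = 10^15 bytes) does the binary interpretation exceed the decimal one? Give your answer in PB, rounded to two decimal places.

31.35 PB

249 PiB = 249 × 1,125,899,906,842,624 = 280,349,076,803,813,376 bytes
249 PB = 249 × 1,000,000,000,000,000 = 249,000,000,000,000,000 bytes
difference = 31,349,076,803,813,376 bytes
31,349,076,803,813,376 / 1,000,000,000,000,000 = 31.35 PB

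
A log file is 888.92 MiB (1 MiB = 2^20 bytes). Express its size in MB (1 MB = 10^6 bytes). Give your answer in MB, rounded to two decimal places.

888.92 MiB × 1,048,576 bytes/MiB = 932,100,177.92 bytes
1 MB = 1,000,000 bytes
932,100,177.92 / 1,000,000 = 932.10 MB

932.10 MB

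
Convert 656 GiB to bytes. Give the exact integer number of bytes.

656 × 1,073,741,824 = 704,374,636,544 bytes  (1 GiB = 2^30 bytes)

704,374,636,544 bytes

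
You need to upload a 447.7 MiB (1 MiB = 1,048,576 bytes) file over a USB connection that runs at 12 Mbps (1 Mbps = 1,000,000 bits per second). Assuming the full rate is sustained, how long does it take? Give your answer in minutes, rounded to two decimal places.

5.22 minutes

447.7 MiB = 469,447,475.2 bytes = 3,755,579,801.6 bits
12 Mbps = 12,000,000 bits/s
time = 3,755,579,801.6 / 12,000,000 = 312.965 s
312.965 s / 60 = 5.22 minutes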